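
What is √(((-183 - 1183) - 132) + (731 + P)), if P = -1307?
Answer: I*√2074 ≈ 45.541*I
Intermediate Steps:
√(((-183 - 1183) - 132) + (731 + P)) = √(((-183 - 1183) - 132) + (731 - 1307)) = √((-1366 - 132) - 576) = √(-1498 - 576) = √(-2074) = I*√2074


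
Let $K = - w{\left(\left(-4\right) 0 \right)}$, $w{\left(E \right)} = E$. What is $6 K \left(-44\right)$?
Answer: $0$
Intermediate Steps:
$K = 0$ ($K = - \left(-4\right) 0 = \left(-1\right) 0 = 0$)
$6 K \left(-44\right) = 6 \cdot 0 \left(-44\right) = 0 \left(-44\right) = 0$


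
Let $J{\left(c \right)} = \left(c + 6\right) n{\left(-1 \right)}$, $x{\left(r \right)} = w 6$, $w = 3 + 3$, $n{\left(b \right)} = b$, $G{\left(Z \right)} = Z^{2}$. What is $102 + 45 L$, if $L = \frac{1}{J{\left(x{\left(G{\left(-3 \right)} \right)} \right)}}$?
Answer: $\frac{1413}{14} \approx 100.93$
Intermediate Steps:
$w = 6$
$x{\left(r \right)} = 36$ ($x{\left(r \right)} = 6 \cdot 6 = 36$)
$J{\left(c \right)} = -6 - c$ ($J{\left(c \right)} = \left(c + 6\right) \left(-1\right) = \left(6 + c\right) \left(-1\right) = -6 - c$)
$L = - \frac{1}{42}$ ($L = \frac{1}{-6 - 36} = \frac{1}{-42} = - \frac{1}{42} \approx -0.02381$)
$102 + 45 L = 102 + 45 \left(- \frac{1}{42}\right) = 102 - \frac{15}{14} = \frac{1413}{14}$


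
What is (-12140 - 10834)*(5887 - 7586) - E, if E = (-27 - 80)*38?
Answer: 39036892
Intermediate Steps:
E = -4066 (E = -107*38 = -4066)
(-12140 - 10834)*(5887 - 7586) - E = (-12140 - 10834)*(5887 - 7586) - 1*(-4066) = -22974*(-1699) + 4066 = 39032826 + 4066 = 39036892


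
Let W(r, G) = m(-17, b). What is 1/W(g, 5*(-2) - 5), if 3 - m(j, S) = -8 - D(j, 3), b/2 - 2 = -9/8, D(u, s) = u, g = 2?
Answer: -⅙ ≈ -0.16667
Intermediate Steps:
b = 7/4 (b = 4 + 2*(-9/8) = 4 - 9/4 = 7/4 ≈ 1.7500)
m(j, S) = 11 + j (m(j, S) = 3 - (-8 - j) = 3 + (8 + j) = 11 + j)
W(r, G) = -6 (W(r, G) = 11 - 17 = -6)
1/W(g, 5*(-2) - 5) = 1/(-6) = -⅙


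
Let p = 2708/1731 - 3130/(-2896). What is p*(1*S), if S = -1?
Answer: -6630199/2506488 ≈ -2.6452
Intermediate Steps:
p = 6630199/2506488 (p = 2708*(1/1731) - 3130*(-1/2896) = 2708/1731 + 1565/1448 = 6630199/2506488 ≈ 2.6452)
p*(1*S) = 6630199*(1*(-1))/2506488 = (6630199/2506488)*(-1) = -6630199/2506488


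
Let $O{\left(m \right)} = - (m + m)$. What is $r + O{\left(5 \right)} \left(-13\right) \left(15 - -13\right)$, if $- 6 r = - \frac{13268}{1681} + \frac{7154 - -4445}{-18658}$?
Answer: $\frac{228419650861}{62728196} \approx 3641.4$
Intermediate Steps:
$O{\left(m \right)} = - 2 m$
$r = \frac{89017421}{62728196}$ ($r = - \frac{- \frac{13268}{1681} + \frac{7154 - -4445}{-18658}}{6} = - \frac{\left(-13268\right) \frac{1}{1681} + \left(7154 + 4445\right) \left(- \frac{1}{18658}\right)}{6} = - \frac{- \frac{13268}{1681} + 11599 \left(- \frac{1}{18658}\right)}{6} = - \frac{- \frac{13268}{1681} - \frac{11599}{18658}}{6} = \left(- \frac{1}{6}\right) \left(- \frac{267052263}{31364098}\right) = \frac{89017421}{62728196} \approx 1.4191$)
$r + O{\left(5 \right)} \left(-13\right) \left(15 - -13\right) = \frac{89017421}{62728196} + \left(-2\right) 5 \left(-13\right) \left(15 - -13\right) = \frac{89017421}{62728196} + \left(-10\right) \left(-13\right) \left(15 + 13\right) = \frac{89017421}{62728196} + 130 \cdot 28 = \frac{89017421}{62728196} + 3640 = \frac{228419650861}{62728196}$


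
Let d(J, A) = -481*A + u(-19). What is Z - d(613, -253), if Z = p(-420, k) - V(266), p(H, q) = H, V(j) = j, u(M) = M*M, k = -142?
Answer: -122740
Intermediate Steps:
u(M) = M²
d(J, A) = 361 - 481*A (d(J, A) = -481*A + (-19)² = -481*A + 361 = 361 - 481*A)
Z = -686 (Z = -420 - 1*266 = -420 - 266 = -686)
Z - d(613, -253) = -686 - (361 - 481*(-253)) = -686 - (361 + 121693) = -686 - 1*122054 = -686 - 122054 = -122740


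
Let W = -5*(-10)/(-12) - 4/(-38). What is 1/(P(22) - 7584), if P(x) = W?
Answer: -114/865039 ≈ -0.00013179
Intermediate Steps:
W = -463/114 (W = 50*(-1/12) - 4*(-1/38) = -25/6 + 2/19 = -463/114 ≈ -4.0614)
P(x) = -463/114
1/(P(22) - 7584) = 1/(-463/114 - 7584) = 1/(-865039/114) = -114/865039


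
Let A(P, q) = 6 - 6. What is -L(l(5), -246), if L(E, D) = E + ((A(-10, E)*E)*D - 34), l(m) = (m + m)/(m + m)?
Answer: 33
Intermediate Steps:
l(m) = 1 (l(m) = (2*m)/((2*m)) = (2*m)*(1/(2*m)) = 1)
A(P, q) = 0
L(E, D) = -34 + E (L(E, D) = E + ((0*E)*D - 34) = E + (0*D - 34) = E + (0 - 34) = E - 34 = -34 + E)
-L(l(5), -246) = -(-34 + 1) = -1*(-33) = 33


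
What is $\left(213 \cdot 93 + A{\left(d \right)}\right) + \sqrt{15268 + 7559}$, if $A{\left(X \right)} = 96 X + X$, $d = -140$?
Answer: $6229 + \sqrt{22827} \approx 6380.1$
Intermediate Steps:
$A{\left(X \right)} = 97 X$
$\left(213 \cdot 93 + A{\left(d \right)}\right) + \sqrt{15268 + 7559} = \left(213 \cdot 93 + 97 \left(-140\right)\right) + \sqrt{15268 + 7559} = \left(19809 - 13580\right) + \sqrt{22827} = 6229 + \sqrt{22827}$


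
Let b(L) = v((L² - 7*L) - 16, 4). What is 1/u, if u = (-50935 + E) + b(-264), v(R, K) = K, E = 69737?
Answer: 1/18806 ≈ 5.3175e-5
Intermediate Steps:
b(L) = 4
u = 18806 (u = (-50935 + 69737) + 4 = 18802 + 4 = 18806)
1/u = 1/18806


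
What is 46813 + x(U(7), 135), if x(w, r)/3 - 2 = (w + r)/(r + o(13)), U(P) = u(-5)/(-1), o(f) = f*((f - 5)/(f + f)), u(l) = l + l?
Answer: 6508276/139 ≈ 46822.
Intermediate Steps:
u(l) = 2*l
o(f) = -5/2 + f/2 (o(f) = f*((-5 + f)/((2*f))) = f*((-5 + f)*(1/(2*f))) = f*((-5 + f)/(2*f)) = -5/2 + f/2)
U(P) = 10 (U(P) = (2*(-5))/(-1) = -10*(-1) = 10)
x(w, r) = 6 + 3*(r + w)/(4 + r) (x(w, r) = 6 + 3*((w + r)/(r + (-5/2 + (½)*13))) = 6 + 3*((r + w)/(r + (-5/2 + 13/2))) = 6 + 3*((r + w)/(r + 4)) = 6 + 3*((r + w)/(4 + r)) = 6 + 3*(r + w)/(4 + r))
46813 + x(U(7), 135) = 46813 + 3*(8 + 10 + 3*135)/(4 + 135) = 46813 + 3*(8 + 10 + 405)/139 = 46813 + 3*(1/139)*423 = 46813 + 1269/139 = 6508276/139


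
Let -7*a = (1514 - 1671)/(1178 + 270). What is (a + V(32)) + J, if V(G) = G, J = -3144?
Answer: -31543075/10136 ≈ -3112.0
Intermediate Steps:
a = 157/10136 (a = -(1514 - 1671)/(7*(1178 + 270)) = -(-157)/(7*1448) = -1/7*(-157/1448) = 157/10136 ≈ 0.015489)
(a + V(32)) + J = (157/10136 + 32) - 3144 = 324509/10136 - 3144 = -31543075/10136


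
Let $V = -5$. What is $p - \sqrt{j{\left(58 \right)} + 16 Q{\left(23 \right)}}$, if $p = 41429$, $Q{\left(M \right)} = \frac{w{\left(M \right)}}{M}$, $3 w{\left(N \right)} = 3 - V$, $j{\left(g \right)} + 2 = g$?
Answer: $41429 - \frac{2 \sqrt{68862}}{69} \approx 41421.0$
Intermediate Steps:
$j{\left(g \right)} = -2 + g$
$w{\left(N \right)} = \frac{8}{3}$ ($w{\left(N \right)} = \frac{3 - -5}{3} = \frac{3 + 5}{3} = \frac{1}{3} \cdot 8 = \frac{8}{3}$)
$Q{\left(M \right)} = \frac{8}{3 M}$
$p - \sqrt{j{\left(58 \right)} + 16 Q{\left(23 \right)}} = 41429 - \sqrt{\left(-2 + 58\right) + 16 \frac{8}{3 \cdot 23}} = 41429 - \sqrt{56 + 16 \cdot \frac{8}{3} \cdot \frac{1}{23}} = 41429 - \sqrt{56 + 16 \cdot \frac{8}{69}} = 41429 - \sqrt{56 + \frac{128}{69}} = 41429 - \sqrt{\frac{3992}{69}} = 41429 - \frac{2 \sqrt{68862}}{69}$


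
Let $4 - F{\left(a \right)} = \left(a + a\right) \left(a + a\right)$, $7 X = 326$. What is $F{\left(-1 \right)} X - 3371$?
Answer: $-3371$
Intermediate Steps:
$X = \frac{326}{7}$ ($X = \frac{1}{7} \cdot 326 = \frac{326}{7} \approx 46.571$)
$F{\left(a \right)} = 4 - 4 a^{2}$ ($F{\left(a \right)} = 4 - \left(a + a\right) \left(a + a\right) = 4 - 2 a 2 a = 4 - 4 a^{2}$)
$F{\left(-1 \right)} X - 3371 = \left(4 - 4 \left(-1\right)^{2}\right) \frac{326}{7} - 3371 = \left(4 - 4\right) \frac{326}{7} - 3371 = 0 \cdot \frac{326}{7} - 3371 = 0 - 3371 = -3371$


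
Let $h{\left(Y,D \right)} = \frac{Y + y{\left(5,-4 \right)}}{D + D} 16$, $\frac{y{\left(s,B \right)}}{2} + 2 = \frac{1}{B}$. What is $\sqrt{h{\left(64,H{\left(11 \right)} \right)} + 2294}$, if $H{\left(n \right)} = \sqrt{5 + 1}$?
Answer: $\frac{\sqrt{20646 + 714 \sqrt{6}}}{3} \approx 49.883$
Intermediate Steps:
$H{\left(n \right)} = \sqrt{6}$
$y{\left(s,B \right)} = -4 + \frac{2}{B}$
$h{\left(Y,D \right)} = \frac{8 \left(- \frac{9}{2} + Y\right)}{D}$ ($h{\left(Y,D \right)} = \frac{Y - \left(4 - \frac{2}{-4}\right)}{D + D} 16 = \frac{Y + \left(-4 + 2 \left(- \frac{1}{4}\right)\right)}{2 D} 16 = \left(Y - \frac{9}{2}\right) \frac{1}{2 D} 16 = \left(- \frac{9}{2} + Y\right) \frac{1}{2 D} 16 = \frac{- \frac{9}{2} + Y}{2 D} 16 = \frac{8 \left(- \frac{9}{2} + Y\right)}{D}$)
$\sqrt{h{\left(64,H{\left(11 \right)} \right)} + 2294} = \sqrt{\frac{4 \left(-9 + 2 \cdot 64\right)}{\sqrt{6}} + 2294} = \sqrt{4 \frac{\sqrt{6}}{6} \left(-9 + 128\right) + 2294} = \sqrt{4 \frac{\sqrt{6}}{6} \cdot 119 + 2294} = \sqrt{\frac{238 \sqrt{6}}{3} + 2294} = \sqrt{2294 + \frac{238 \sqrt{6}}{3}}$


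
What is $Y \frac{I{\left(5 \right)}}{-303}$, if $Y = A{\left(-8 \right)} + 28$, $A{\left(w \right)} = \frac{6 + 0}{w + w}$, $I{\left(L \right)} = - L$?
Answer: $\frac{1105}{2424} \approx 0.45586$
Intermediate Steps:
$A{\left(w \right)} = \frac{3}{w}$ ($A{\left(w \right)} = \frac{6}{2 w} = 6 \frac{1}{2 w} = \frac{3}{w}$)
$Y = \frac{221}{8}$ ($Y = \frac{3}{-8} + 28 = 3 \left(- \frac{1}{8}\right) + 28 = - \frac{3}{8} + 28 = \frac{221}{8} \approx 27.625$)
$Y \frac{I{\left(5 \right)}}{-303} = \frac{221 \frac{\left(-1\right) 5}{-303}}{8} = \frac{221 \left(\left(-5\right) \left(- \frac{1}{303}\right)\right)}{8} = \frac{221}{8} \cdot \frac{5}{303} = \frac{1105}{2424}$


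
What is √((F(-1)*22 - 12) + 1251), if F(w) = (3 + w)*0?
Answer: √1239 ≈ 35.199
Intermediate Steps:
F(w) = 0
√((F(-1)*22 - 12) + 1251) = √((0*22 - 12) + 1251) = √((0 - 12) + 1251) = √(-12 + 1251) = √1239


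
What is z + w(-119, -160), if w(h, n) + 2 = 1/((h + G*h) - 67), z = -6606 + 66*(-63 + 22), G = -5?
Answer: -3809425/409 ≈ -9314.0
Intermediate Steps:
z = -9312 (z = -6606 + 66*(-41) = -6606 - 2706 = -9312)
w(h, n) = -2 + 1/(-67 - 4*h) (w(h, n) = -2 + 1/((h - 5*h) - 67) = -2 + 1/(-4*h - 67) = -2 + 1/(-67 - 4*h))
z + w(-119, -160) = -9312 + (-135 - 8*(-119))/(67 + 4*(-119)) = -9312 + (-135 + 952)/(67 - 476) = -9312 + 817/(-409) = -9312 - 1/409*817 = -9312 - 817/409 = -3809425/409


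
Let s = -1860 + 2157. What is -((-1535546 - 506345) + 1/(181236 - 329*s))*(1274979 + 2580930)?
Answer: 219201822752903576/27841 ≈ 7.8733e+12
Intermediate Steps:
s = 297
-((-1535546 - 506345) + 1/(181236 - 329*s))*(1274979 + 2580930) = -((-1535546 - 506345) + 1/(181236 - 329*297))*(1274979 + 2580930) = -(-2041891 + 1/(181236 - 97713))*3855909 = -(-2041891 + 1/83523)*3855909 = -(-170544861992)*3855909/83523 = -1*(-219201822752903576/27841) = 219201822752903576/27841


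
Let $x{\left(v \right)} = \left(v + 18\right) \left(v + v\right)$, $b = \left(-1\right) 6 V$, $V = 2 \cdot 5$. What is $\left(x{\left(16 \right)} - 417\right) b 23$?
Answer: $-925980$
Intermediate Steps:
$V = 10$
$b = -60$ ($b = \left(-1\right) 6 \cdot 10 = \left(-6\right) 10 = -60$)
$x{\left(v \right)} = 2 v \left(18 + v\right)$ ($x{\left(v \right)} = \left(18 + v\right) 2 v = 2 v \left(18 + v\right)$)
$\left(x{\left(16 \right)} - 417\right) b 23 = \left(2 \cdot 16 \left(18 + 16\right) - 417\right) \left(\left(-60\right) 23\right) = \left(2 \cdot 16 \cdot 34 - 417\right) \left(-1380\right) = \left(1088 - 417\right) \left(-1380\right) = 671 \left(-1380\right) = -925980$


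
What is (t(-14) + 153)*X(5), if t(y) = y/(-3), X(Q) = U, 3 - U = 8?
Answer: -2365/3 ≈ -788.33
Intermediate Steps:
U = -5 (U = 3 - 1*8 = 3 - 8 = -5)
X(Q) = -5
t(y) = -y/3 (t(y) = y*(-⅓) = -y/3)
(t(-14) + 153)*X(5) = (-⅓*(-14) + 153)*(-5) = (14/3 + 153)*(-5) = (473/3)*(-5) = -2365/3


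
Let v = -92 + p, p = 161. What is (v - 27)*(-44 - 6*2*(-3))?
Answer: -336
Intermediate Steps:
v = 69 (v = -92 + 161 = 69)
(v - 27)*(-44 - 6*2*(-3)) = (69 - 27)*(-44 - 6*2*(-3)) = 42*(-44 - 12*(-3)) = 42*(-44 + 36) = 42*(-8) = -336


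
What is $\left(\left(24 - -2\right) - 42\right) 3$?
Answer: $-48$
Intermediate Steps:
$\left(\left(24 - -2\right) - 42\right) 3 = \left(\left(24 + 2\right) - 42\right) 3 = \left(26 - 42\right) 3 = \left(-16\right) 3 = -48$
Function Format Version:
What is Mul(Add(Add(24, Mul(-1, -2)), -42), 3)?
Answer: -48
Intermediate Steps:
Mul(Add(Add(24, Mul(-1, -2)), -42), 3) = Mul(Add(Add(24, 2), -42), 3) = Mul(Add(26, -42), 3) = Mul(-16, 3) = -48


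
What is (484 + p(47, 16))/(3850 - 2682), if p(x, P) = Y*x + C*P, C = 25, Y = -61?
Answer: -1983/1168 ≈ -1.6978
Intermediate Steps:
p(x, P) = -61*x + 25*P
(484 + p(47, 16))/(3850 - 2682) = (484 + (-61*47 + 25*16))/(3850 - 2682) = (484 + (-2867 + 400))/1168 = (484 - 2467)*(1/1168) = -1983*1/1168 = -1983/1168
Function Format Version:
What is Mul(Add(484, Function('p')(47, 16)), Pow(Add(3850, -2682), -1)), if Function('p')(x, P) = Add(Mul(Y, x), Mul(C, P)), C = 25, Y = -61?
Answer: Rational(-1983, 1168) ≈ -1.6978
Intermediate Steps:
Function('p')(x, P) = Add(Mul(-61, x), Mul(25, P))
Mul(Add(484, Function('p')(47, 16)), Pow(Add(3850, -2682), -1)) = Mul(Add(484, Add(Mul(-61, 47), Mul(25, 16))), Pow(Add(3850, -2682), -1)) = Mul(Add(484, Add(-2867, 400)), Pow(1168, -1)) = Mul(Add(484, -2467), Rational(1, 1168)) = Mul(-1983, Rational(1, 1168)) = Rational(-1983, 1168)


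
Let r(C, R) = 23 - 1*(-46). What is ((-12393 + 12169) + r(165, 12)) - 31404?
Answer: -31559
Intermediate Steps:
r(C, R) = 69 (r(C, R) = 23 + 46 = 69)
((-12393 + 12169) + r(165, 12)) - 31404 = ((-12393 + 12169) + 69) - 31404 = (-224 + 69) - 31404 = -155 - 31404 = -31559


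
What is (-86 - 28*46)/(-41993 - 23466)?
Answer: 1374/65459 ≈ 0.020990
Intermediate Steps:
(-86 - 28*46)/(-41993 - 23466) = (-86 - 1288)/(-65459) = -1374*(-1/65459) = 1374/65459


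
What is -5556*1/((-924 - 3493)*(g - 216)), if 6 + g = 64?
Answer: -2778/348943 ≈ -0.0079612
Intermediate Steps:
g = 58 (g = -6 + 64 = 58)
-5556*1/((-924 - 3493)*(g - 216)) = -5556*1/((-924 - 3493)*(58 - 216)) = -5556/((-4417*(-158))) = -5556/697886 = -5556*1/697886 = -2778/348943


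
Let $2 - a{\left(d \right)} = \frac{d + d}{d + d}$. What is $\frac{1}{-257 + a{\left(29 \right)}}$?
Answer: $- \frac{1}{256} \approx -0.0039063$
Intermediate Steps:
$a{\left(d \right)} = 1$ ($a{\left(d \right)} = 2 - \frac{d + d}{d + d} = 2 - \frac{2 d}{2 d} = 2 - 2 d \frac{1}{2 d} = 2 - 1 = 1$)
$\frac{1}{-257 + a{\left(29 \right)}} = \frac{1}{-257 + 1} = \frac{1}{-256} = - \frac{1}{256}$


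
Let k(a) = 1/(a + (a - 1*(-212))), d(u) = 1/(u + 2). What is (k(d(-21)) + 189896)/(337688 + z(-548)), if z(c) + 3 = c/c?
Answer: 764521315/1359523836 ≈ 0.56234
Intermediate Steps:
z(c) = -2 (z(c) = -3 + c/c = -3 + 1 = -2)
d(u) = 1/(2 + u)
k(a) = 1/(212 + 2*a) (k(a) = 1/(a + (a + 212)) = 1/(a + (212 + a)) = 1/(212 + 2*a))
(k(d(-21)) + 189896)/(337688 + z(-548)) = (1/(2*(106 + 1/(2 - 21))) + 189896)/(337688 - 2) = (1/(2*(106 + 1/(-19))) + 189896)/337686 = (1/(2*(106 - 1/19)) + 189896)*(1/337686) = (1/(2*(2013/19)) + 189896)*(1/337686) = ((½)*(19/2013) + 189896)*(1/337686) = (19/4026 + 189896)*(1/337686) = (764521315/4026)*(1/337686) = 764521315/1359523836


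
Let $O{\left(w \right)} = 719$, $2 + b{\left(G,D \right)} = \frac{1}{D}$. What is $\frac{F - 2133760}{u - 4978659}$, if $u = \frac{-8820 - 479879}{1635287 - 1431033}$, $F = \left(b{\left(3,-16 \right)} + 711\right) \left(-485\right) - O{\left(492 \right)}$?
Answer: $\frac{4049643871413}{8135292032680} \approx 0.49779$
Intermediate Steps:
$b{\left(G,D \right)} = -2 + \frac{1}{D}$
$F = - \frac{5512859}{16}$ ($F = \left(\left(-2 + \frac{1}{-16}\right) + 711\right) \left(-485\right) - 719 = \left(\left(-2 - \frac{1}{16}\right) + 711\right) \left(-485\right) - 719 = \left(- \frac{33}{16} + 711\right) \left(-485\right) - 719 = \frac{11343}{16} \left(-485\right) - 719 = - \frac{5501355}{16} - 719 = - \frac{5512859}{16} \approx -3.4455 \cdot 10^{5}$)
$u = - \frac{488699}{204254} \approx -2.3926$
$\frac{F - 2133760}{u - 4978659} = \frac{- \frac{5512859}{16} - 2133760}{- \frac{488699}{204254} - 4978659} = - \frac{39653019}{16 \left(- \frac{1016911504085}{204254}\right)} = \left(- \frac{39653019}{16}\right) \left(- \frac{204254}{1016911504085}\right) = \frac{4049643871413}{8135292032680}$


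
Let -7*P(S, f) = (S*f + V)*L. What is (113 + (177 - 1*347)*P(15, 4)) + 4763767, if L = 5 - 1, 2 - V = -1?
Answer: 4770000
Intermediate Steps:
V = 3 (V = 2 - 1*(-1) = 2 + 1 = 3)
L = 4
P(S, f) = -12/7 - 4*S*f/7 (P(S, f) = -(S*f + 3)*4/7 = -(3 + S*f)*4/7 = -(12 + 4*S*f)/7 = -12/7 - 4*S*f/7)
(113 + (177 - 1*347)*P(15, 4)) + 4763767 = (113 + (177 - 1*347)*(-12/7 - 4/7*15*4)) + 4763767 = (113 + (177 - 347)*(-12/7 - 240/7)) + 4763767 = (113 - 170*(-36)) + 4763767 = (113 + 6120) + 4763767 = 6233 + 4763767 = 4770000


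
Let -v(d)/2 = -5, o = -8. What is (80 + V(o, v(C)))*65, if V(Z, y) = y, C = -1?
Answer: 5850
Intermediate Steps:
v(d) = 10 (v(d) = -2*(-5) = 10)
(80 + V(o, v(C)))*65 = (80 + 10)*65 = 90*65 = 5850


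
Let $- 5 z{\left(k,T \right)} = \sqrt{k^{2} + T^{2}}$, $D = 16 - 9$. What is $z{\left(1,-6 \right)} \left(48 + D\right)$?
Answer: $- 11 \sqrt{37} \approx -66.91$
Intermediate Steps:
$D = 7$ ($D = 16 - 9 = 7$)
$z{\left(k,T \right)} = - \frac{\sqrt{T^{2} + k^{2}}}{5}$ ($z{\left(k,T \right)} = - \frac{\sqrt{k^{2} + T^{2}}}{5} = - \frac{\sqrt{T^{2} + k^{2}}}{5}$)
$z{\left(1,-6 \right)} \left(48 + D\right) = - \frac{\sqrt{\left(-6\right)^{2} + 1^{2}}}{5} \left(48 + 7\right) = - \frac{\sqrt{36 + 1}}{5} \cdot 55 = - \frac{\sqrt{37}}{5} \cdot 55 = - 11 \sqrt{37}$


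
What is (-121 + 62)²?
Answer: 3481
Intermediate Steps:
(-121 + 62)² = (-59)² = 3481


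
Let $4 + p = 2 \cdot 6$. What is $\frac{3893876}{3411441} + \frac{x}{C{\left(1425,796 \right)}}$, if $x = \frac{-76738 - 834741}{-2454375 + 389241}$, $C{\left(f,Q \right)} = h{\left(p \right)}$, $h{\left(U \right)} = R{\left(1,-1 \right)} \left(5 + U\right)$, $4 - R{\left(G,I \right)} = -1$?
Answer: $\frac{175266292863733}{152643460625370} \approx 1.1482$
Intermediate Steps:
$R{\left(G,I \right)} = 5$ ($R{\left(G,I \right)} = 4 - -1 = 4 + 1 = 5$)
$p = 8$ ($p = -4 + 2 \cdot 6 = -4 + 12 = 8$)
$h{\left(U \right)} = 25 + 5 U$ ($h{\left(U \right)} = 5 \left(5 + U\right) = 25 + 5 U$)
$C{\left(f,Q \right)} = 65$ ($C{\left(f,Q \right)} = 25 + 5 \cdot 8 = 25 + 40 = 65$)
$x = \frac{911479}{2065134}$ ($x = - \frac{911479}{-2065134} = \left(-911479\right) \left(- \frac{1}{2065134}\right) = \frac{911479}{2065134} \approx 0.44137$)
$\frac{3893876}{3411441} + \frac{x}{C{\left(1425,796 \right)}} = \frac{3893876}{3411441} + \frac{911479}{2065134 \cdot 65} = 3893876 \cdot \frac{1}{3411441} + \frac{911479}{2065134} \cdot \frac{1}{65} = \frac{3893876}{3411441} + \frac{911479}{134233710} = \frac{175266292863733}{152643460625370}$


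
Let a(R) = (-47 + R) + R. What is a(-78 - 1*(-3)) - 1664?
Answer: -1861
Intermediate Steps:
a(R) = -47 + 2*R
a(-78 - 1*(-3)) - 1664 = (-47 + 2*(-78 - 1*(-3))) - 1664 = (-47 + 2*(-78 + 3)) - 1664 = (-47 + 2*(-75)) - 1664 = (-47 - 150) - 1664 = -197 - 1664 = -1861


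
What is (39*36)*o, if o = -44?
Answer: -61776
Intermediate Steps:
(39*36)*o = (39*36)*(-44) = 1404*(-44) = -61776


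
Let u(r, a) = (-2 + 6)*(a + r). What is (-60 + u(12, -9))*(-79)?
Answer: 3792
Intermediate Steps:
u(r, a) = 4*a + 4*r (u(r, a) = 4*(a + r) = 4*a + 4*r)
(-60 + u(12, -9))*(-79) = (-60 + (4*(-9) + 4*12))*(-79) = (-60 + (-36 + 48))*(-79) = (-60 + 12)*(-79) = -48*(-79) = 3792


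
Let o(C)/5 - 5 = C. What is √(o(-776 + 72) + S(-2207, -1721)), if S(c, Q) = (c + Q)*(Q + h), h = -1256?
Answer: √11690161 ≈ 3419.1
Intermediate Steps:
o(C) = 25 + 5*C
S(c, Q) = (-1256 + Q)*(Q + c) (S(c, Q) = (c + Q)*(Q - 1256) = (Q + c)*(-1256 + Q) = (-1256 + Q)*(Q + c))
√(o(-776 + 72) + S(-2207, -1721)) = √((25 + 5*(-776 + 72)) + ((-1721)² - 1256*(-1721) - 1256*(-2207) - 1721*(-2207))) = √((25 + 5*(-704)) + (2961841 + 2161576 + 2771992 + 3798247)) = √((25 - 3520) + 11693656) = √(-3495 + 11693656) = √11690161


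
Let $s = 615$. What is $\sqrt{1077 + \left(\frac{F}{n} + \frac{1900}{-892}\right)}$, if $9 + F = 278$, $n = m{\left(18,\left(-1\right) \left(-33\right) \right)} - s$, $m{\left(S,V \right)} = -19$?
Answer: $\frac{\sqrt{21476954636814}}{141382} \approx 32.779$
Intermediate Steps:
$n = -634$ ($n = -19 - 615 = -634$)
$F = 269$ ($F = -9 + 278 = 269$)
$\sqrt{1077 + \left(\frac{F}{n} + \frac{1900}{-892}\right)} = \sqrt{1077 + \left(\frac{269}{-634} + \frac{1900}{-892}\right)} = \sqrt{1077 + \left(269 \left(- \frac{1}{634}\right) + 1900 \left(- \frac{1}{892}\right)\right)} = \sqrt{1077 - \frac{361137}{141382}} = \sqrt{\frac{151907277}{141382}} = \frac{\sqrt{21476954636814}}{141382}$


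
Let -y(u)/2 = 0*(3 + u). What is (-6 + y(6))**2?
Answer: 36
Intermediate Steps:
y(u) = 0 (y(u) = -0*(3 + u) = -2*0 = 0)
(-6 + y(6))**2 = (-6 + 0)**2 = (-6)**2 = 36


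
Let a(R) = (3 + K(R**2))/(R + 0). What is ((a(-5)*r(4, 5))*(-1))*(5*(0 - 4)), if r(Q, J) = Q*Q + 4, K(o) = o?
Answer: -2240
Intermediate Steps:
r(Q, J) = 4 + Q**2 (r(Q, J) = Q**2 + 4 = 4 + Q**2)
a(R) = (3 + R**2)/R (a(R) = (3 + R**2)/(R + 0) = (3 + R**2)/R)
((a(-5)*r(4, 5))*(-1))*(5*(0 - 4)) = (((-5 + 3/(-5))*(4 + 4**2))*(-1))*(5*(0 - 4)) = (((-5 + 3*(-1/5))*(4 + 16))*(-1))*(5*(-4)) = (((-5 - 3/5)*20)*(-1))*(-20) = (-28/5*20*(-1))*(-20) = -112*(-1)*(-20) = 112*(-20) = -2240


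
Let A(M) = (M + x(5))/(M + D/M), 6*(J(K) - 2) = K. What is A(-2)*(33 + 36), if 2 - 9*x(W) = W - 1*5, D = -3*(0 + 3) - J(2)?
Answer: -368/11 ≈ -33.455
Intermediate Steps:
J(K) = 2 + K/6
D = -34/3 (D = -3*(0 + 3) - (2 + (⅙)*2) = -3*3 - (2 + ⅓) = -9 - 1*7/3 = -9 - 7/3 = -34/3 ≈ -11.333)
x(W) = 7/9 - W/9 (x(W) = 2/9 - (W - 1*5)/9 = 2/9 - (W - 5)/9 = 2/9 - (-5 + W)/9 = 2/9 + (5/9 - W/9) = 7/9 - W/9)
A(M) = (2/9 + M)/(M - 34/(3*M)) (A(M) = (M + (7/9 - ⅑*5))/(M - 34/(3*M)) = (M + (7/9 - 5/9))/(M - 34/(3*M)) = (M + 2/9)/(M - 34/(3*M)) = (2/9 + M)/(M - 34/(3*M)))
A(-2)*(33 + 36) = ((⅓)*(-2)*(2 + 9*(-2))/(-34 + 3*(-2)²))*(33 + 36) = ((⅓)*(-2)*(2 - 18)/(-34 + 3*4))*69 = ((⅓)*(-2)*(-16)/(-34 + 12))*69 = ((⅓)*(-2)*(-16)/(-22))*69 = ((⅓)*(-2)*(-1/22)*(-16))*69 = -16/33*69 = -368/11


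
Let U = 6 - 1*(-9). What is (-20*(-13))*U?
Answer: 3900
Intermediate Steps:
U = 15 (U = 6 + 9 = 15)
(-20*(-13))*U = -20*(-13)*15 = 260*15 = 3900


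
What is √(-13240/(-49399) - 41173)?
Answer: I*√100472220386013/49399 ≈ 202.91*I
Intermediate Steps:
√(-13240/(-49399) - 41173) = √(-13240*(-1/49399) - 41173) = √(13240/49399 - 41173) = √(-2033891787/49399) = I*√100472220386013/49399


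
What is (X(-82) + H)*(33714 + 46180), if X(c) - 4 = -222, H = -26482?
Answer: -2133169800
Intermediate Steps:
X(c) = -218 (X(c) = 4 - 222 = -218)
(X(-82) + H)*(33714 + 46180) = (-218 - 26482)*(33714 + 46180) = -26700*79894 = -2133169800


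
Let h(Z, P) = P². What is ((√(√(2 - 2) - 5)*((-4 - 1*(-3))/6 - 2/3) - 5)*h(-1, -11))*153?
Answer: -92565 - 30855*I*√5/2 ≈ -92565.0 - 34497.0*I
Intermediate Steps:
((√(√(2 - 2) - 5)*((-4 - 1*(-3))/6 - 2/3) - 5)*h(-1, -11))*153 = ((√(√(2 - 2) - 5)*((-4 - 1*(-3))/6 - 2/3) - 5)*(-11)²)*153 = ((√(√0 - 5)*((-4 + 3)*(⅙) - 2*⅓) - 5)*121)*153 = ((√(0 - 5)*(-1*⅙ - ⅔) - 5)*121)*153 = ((√(-5)*(-⅙ - ⅔) - 5)*121)*153 = (((I*√5)*(-⅚) - 5)*121)*153 = ((-5*I*√5/6 - 5)*121)*153 = ((-5 - 5*I*√5/6)*121)*153 = (-605 - 605*I*√5/6)*153 = -92565 - 30855*I*√5/2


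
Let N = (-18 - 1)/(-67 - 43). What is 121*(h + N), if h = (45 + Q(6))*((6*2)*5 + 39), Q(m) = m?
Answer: 6109499/10 ≈ 6.1095e+5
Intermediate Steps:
h = 5049 (h = (45 + 6)*((6*2)*5 + 39) = 51*(12*5 + 39) = 51*(60 + 39) = 51*99 = 5049)
N = 19/110 (N = -19/(-110) = -19*(-1/110) = 19/110 ≈ 0.17273)
121*(h + N) = 121*(5049 + 19/110) = 121*(555409/110) = 6109499/10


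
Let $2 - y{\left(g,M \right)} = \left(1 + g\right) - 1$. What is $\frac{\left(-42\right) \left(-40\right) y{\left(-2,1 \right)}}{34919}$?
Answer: $\frac{6720}{34919} \approx 0.19245$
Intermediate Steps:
$y{\left(g,M \right)} = 2 - g$ ($y{\left(g,M \right)} = 2 - \left(\left(1 + g\right) - 1\right) = 2 - g$)
$\frac{\left(-42\right) \left(-40\right) y{\left(-2,1 \right)}}{34919} = \frac{\left(-42\right) \left(-40\right) \left(2 - -2\right)}{34919} = 1680 \left(2 + 2\right) \frac{1}{34919} = 1680 \cdot 4 \cdot \frac{1}{34919} = 6720 \cdot \frac{1}{34919} = \frac{6720}{34919}$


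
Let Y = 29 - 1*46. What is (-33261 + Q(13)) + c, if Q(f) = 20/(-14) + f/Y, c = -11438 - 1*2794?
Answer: -5651928/119 ≈ -47495.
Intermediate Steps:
c = -14232 (c = -11438 - 2794 = -14232)
Y = -17 (Y = 29 - 46 = -17)
Q(f) = -10/7 - f/17 (Q(f) = 20/(-14) + f/(-17) = 20*(-1/14) + f*(-1/17) = -10/7 - f/17)
(-33261 + Q(13)) + c = (-33261 + (-10/7 - 1/17*13)) - 14232 = (-33261 + (-10/7 - 13/17)) - 14232 = (-33261 - 261/119) - 14232 = -3958320/119 - 14232 = -5651928/119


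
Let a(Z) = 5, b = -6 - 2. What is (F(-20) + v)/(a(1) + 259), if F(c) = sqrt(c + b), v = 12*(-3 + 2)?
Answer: -1/22 + I*sqrt(7)/132 ≈ -0.045455 + 0.020044*I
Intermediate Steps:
v = -12 (v = 12*(-1) = -12)
b = -8
F(c) = sqrt(-8 + c) (F(c) = sqrt(c - 8) = sqrt(-8 + c))
(F(-20) + v)/(a(1) + 259) = (sqrt(-8 - 20) - 12)/(5 + 259) = (sqrt(-28) - 12)/264 = (2*I*sqrt(7) - 12)*(1/264) = (-12 + 2*I*sqrt(7))*(1/264) = -1/22 + I*sqrt(7)/132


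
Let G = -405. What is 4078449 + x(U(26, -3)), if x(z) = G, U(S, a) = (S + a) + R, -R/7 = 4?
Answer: 4078044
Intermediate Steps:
R = -28 (R = -7*4 = -28)
U(S, a) = -28 + S + a (U(S, a) = (S + a) - 28 = -28 + S + a)
x(z) = -405
4078449 + x(U(26, -3)) = 4078449 - 405 = 4078044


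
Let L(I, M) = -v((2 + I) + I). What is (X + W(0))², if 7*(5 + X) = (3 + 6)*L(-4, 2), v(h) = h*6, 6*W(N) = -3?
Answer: 326041/196 ≈ 1663.5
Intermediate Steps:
W(N) = -½ (W(N) = (⅙)*(-3) = -½)
v(h) = 6*h
L(I, M) = -12 - 12*I (L(I, M) = -6*((2 + I) + I) = -6*(2 + 2*I) = -(12 + 12*I) = -12 - 12*I)
X = 289/7 (X = -5 + ((3 + 6)*(-12 - 12*(-4)))/7 = -5 + (9*(-12 + 48))/7 = -5 + (9*36)/7 = -5 + (⅐)*324 = -5 + 324/7 = 289/7 ≈ 41.286)
(X + W(0))² = (289/7 - ½)² = (571/14)² = 326041/196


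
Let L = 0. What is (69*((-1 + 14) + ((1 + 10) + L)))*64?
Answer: 105984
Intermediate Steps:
(69*((-1 + 14) + ((1 + 10) + L)))*64 = (69*((-1 + 14) + ((1 + 10) + 0)))*64 = (69*(13 + (11 + 0)))*64 = (69*(13 + 11))*64 = (69*24)*64 = 1656*64 = 105984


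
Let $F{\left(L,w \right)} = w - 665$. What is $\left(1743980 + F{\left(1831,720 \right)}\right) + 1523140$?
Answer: $3267175$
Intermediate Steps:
$F{\left(L,w \right)} = -665 + w$ ($F{\left(L,w \right)} = w - 665 = -665 + w$)
$\left(1743980 + F{\left(1831,720 \right)}\right) + 1523140 = \left(1743980 + \left(-665 + 720\right)\right) + 1523140 = \left(1743980 + 55\right) + 1523140 = 1744035 + 1523140 = 3267175$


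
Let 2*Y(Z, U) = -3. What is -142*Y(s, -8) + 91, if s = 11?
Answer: 304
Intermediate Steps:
Y(Z, U) = -3/2 (Y(Z, U) = (½)*(-3) = -3/2)
-142*Y(s, -8) + 91 = -142*(-3/2) + 91 = 213 + 91 = 304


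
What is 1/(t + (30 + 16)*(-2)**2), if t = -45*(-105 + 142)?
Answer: -1/1481 ≈ -0.00067522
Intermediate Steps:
t = -1665 (t = -45*37 = -1665)
1/(t + (30 + 16)*(-2)**2) = 1/(-1665 + (30 + 16)*(-2)**2) = 1/(-1665 + 46*4) = 1/(-1665 + 184) = 1/(-1481) = -1/1481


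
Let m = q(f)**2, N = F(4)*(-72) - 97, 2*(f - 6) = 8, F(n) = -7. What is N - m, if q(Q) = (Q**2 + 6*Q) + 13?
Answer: -29522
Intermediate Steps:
f = 10 (f = 6 + (1/2)*8 = 6 + 4 = 10)
q(Q) = 13 + Q**2 + 6*Q
N = 407 (N = -7*(-72) - 97 = 504 - 97 = 407)
m = 29929 (m = (13 + 10**2 + 6*10)**2 = (13 + 100 + 60)**2 = 173**2 = 29929)
N - m = 407 - 1*29929 = 407 - 29929 = -29522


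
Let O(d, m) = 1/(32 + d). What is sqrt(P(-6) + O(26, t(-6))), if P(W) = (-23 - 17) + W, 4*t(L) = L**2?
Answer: I*sqrt(154686)/58 ≈ 6.7811*I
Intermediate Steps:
t(L) = L**2/4
P(W) = -40 + W
sqrt(P(-6) + O(26, t(-6))) = sqrt((-40 - 6) + 1/(32 + 26)) = sqrt(-46 + 1/58) = sqrt(-2667/58) = I*sqrt(154686)/58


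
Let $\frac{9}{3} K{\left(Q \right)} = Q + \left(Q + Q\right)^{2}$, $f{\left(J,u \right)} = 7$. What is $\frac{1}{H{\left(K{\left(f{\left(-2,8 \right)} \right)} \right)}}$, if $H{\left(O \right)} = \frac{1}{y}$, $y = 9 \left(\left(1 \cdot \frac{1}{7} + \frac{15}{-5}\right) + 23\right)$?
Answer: $\frac{1269}{7} \approx 181.29$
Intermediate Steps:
$K{\left(Q \right)} = \frac{Q}{3} + \frac{4 Q^{2}}{3}$ ($K{\left(Q \right)} = \frac{Q + \left(Q + Q\right)^{2}}{3} = \frac{Q + \left(2 Q\right)^{2}}{3} = \frac{Q + 4 Q^{2}}{3} = \frac{Q}{3} + \frac{4 Q^{2}}{3}$)
$y = \frac{1269}{7}$ ($y = 9 \left(\left(1 \cdot \frac{1}{7} + 15 \left(- \frac{1}{5}\right)\right) + 23\right) = 9 \left(\left(\frac{1}{7} - 3\right) + 23\right) = 9 \left(- \frac{20}{7} + 23\right) = 9 \cdot \frac{141}{7} = \frac{1269}{7} \approx 181.29$)
$H{\left(O \right)} = \frac{7}{1269}$ ($H{\left(O \right)} = \frac{1}{\frac{1269}{7}} = \frac{7}{1269}$)
$\frac{1}{H{\left(K{\left(f{\left(-2,8 \right)} \right)} \right)}} = \frac{1}{\frac{7}{1269}} = \frac{1269}{7}$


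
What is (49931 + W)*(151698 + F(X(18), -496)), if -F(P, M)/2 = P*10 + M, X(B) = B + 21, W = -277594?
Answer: -34584286330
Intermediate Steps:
X(B) = 21 + B
F(P, M) = -20*P - 2*M (F(P, M) = -2*(P*10 + M) = -2*(10*P + M) = -2*(M + 10*P) = -20*P - 2*M)
(49931 + W)*(151698 + F(X(18), -496)) = (49931 - 277594)*(151698 + (-20*(21 + 18) - 2*(-496))) = -227663*(151698 + (-20*39 + 992)) = -227663*(151698 + (-780 + 992)) = -227663*(151698 + 212) = -227663*151910 = -34584286330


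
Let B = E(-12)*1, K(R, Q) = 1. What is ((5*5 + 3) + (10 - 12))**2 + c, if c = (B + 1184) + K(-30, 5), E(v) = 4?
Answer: 1865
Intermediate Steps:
B = 4 (B = 4*1 = 4)
c = 1189 (c = (4 + 1184) + 1 = 1188 + 1 = 1189)
((5*5 + 3) + (10 - 12))**2 + c = ((5*5 + 3) + (10 - 12))**2 + 1189 = ((25 + 3) - 2)**2 + 1189 = (28 - 2)**2 + 1189 = 26**2 + 1189 = 676 + 1189 = 1865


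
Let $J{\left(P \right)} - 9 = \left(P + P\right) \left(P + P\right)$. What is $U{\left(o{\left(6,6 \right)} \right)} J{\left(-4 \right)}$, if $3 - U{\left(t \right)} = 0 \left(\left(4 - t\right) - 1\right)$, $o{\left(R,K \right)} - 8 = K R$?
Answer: $219$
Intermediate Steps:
$J{\left(P \right)} = 9 + 4 P^{2}$ ($J{\left(P \right)} = 9 + \left(P + P\right) \left(P + P\right) = 9 + 2 P 2 P = 9 + 4 P^{2}$)
$o{\left(R,K \right)} = 8 + K R$
$U{\left(t \right)} = 3$ ($U{\left(t \right)} = 3 - 0 \left(\left(4 - t\right) - 1\right) = 3 - 0 \left(3 - t\right) = 3 - 0 = 3 + 0 = 3$)
$U{\left(o{\left(6,6 \right)} \right)} J{\left(-4 \right)} = 3 \left(9 + 4 \left(-4\right)^{2}\right) = 3 \left(9 + 4 \cdot 16\right) = 3 \left(9 + 64\right) = 3 \cdot 73 = 219$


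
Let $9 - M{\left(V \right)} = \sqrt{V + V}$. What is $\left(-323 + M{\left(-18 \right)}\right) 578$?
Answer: $-181492 - 3468 i \approx -1.8149 \cdot 10^{5} - 3468.0 i$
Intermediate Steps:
$M{\left(V \right)} = 9 - \sqrt{2} \sqrt{V}$ ($M{\left(V \right)} = 9 - \sqrt{V + V} = 9 - \sqrt{2 V} = 9 - \sqrt{2} \sqrt{V}$)
$\left(-323 + M{\left(-18 \right)}\right) 578 = \left(-323 + \left(9 - \sqrt{2} \sqrt{-18}\right)\right) 578 = \left(-323 + \left(9 - \sqrt{2} \cdot 3 i \sqrt{2}\right)\right) 578 = \left(-323 + \left(9 - 6 i\right)\right) 578 = \left(-314 - 6 i\right) 578 = -181492 - 3468 i$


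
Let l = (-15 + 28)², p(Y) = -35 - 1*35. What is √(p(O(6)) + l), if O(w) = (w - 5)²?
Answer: 3*√11 ≈ 9.9499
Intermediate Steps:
O(w) = (-5 + w)²
p(Y) = -70 (p(Y) = -35 - 35 = -70)
l = 169 (l = 13² = 169)
√(p(O(6)) + l) = √(-70 + 169) = √99 = 3*√11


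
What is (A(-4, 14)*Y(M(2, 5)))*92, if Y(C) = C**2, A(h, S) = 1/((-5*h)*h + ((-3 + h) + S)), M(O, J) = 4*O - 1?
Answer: -4508/73 ≈ -61.753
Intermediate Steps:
M(O, J) = -1 + 4*O
A(h, S) = 1/(-3 + S + h - 5*h**2) (A(h, S) = 1/(-5*h**2 + (-3 + S + h)) = 1/(-3 + S + h - 5*h**2))
(A(-4, 14)*Y(M(2, 5)))*92 = ((-1 + 4*2)**2/(-3 + 14 - 4 - 5*(-4)**2))*92 = ((-1 + 8)**2/(-3 + 14 - 4 - 5*16))*92 = (7**2/(-3 + 14 - 4 - 80))*92 = (49/(-73))*92 = -1/73*49*92 = -49/73*92 = -4508/73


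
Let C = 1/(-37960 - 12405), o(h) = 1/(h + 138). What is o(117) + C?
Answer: 10022/2568615 ≈ 0.0039017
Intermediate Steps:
o(h) = 1/(138 + h)
C = -1/50365 (C = 1/(-50365) = -1/50365 ≈ -1.9855e-5)
o(117) + C = 1/(138 + 117) - 1/50365 = 1/255 - 1/50365 = 10022/2568615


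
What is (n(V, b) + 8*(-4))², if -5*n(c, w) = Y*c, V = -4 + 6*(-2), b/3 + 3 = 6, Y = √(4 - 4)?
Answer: 1024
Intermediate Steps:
Y = 0 (Y = √0 = 0)
b = 9 (b = -9 + 3*6 = -9 + 18 = 9)
V = -16 (V = -4 - 12 = -16)
n(c, w) = 0 (n(c, w) = -0*c = -⅕*0 = 0)
(n(V, b) + 8*(-4))² = (0 + 8*(-4))² = (0 - 32)² = (-32)² = 1024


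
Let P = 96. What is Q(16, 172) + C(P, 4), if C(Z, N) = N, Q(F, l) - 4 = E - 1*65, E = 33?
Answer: -24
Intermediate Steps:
Q(F, l) = -28 (Q(F, l) = 4 + (33 - 1*65) = 4 + (33 - 65) = 4 - 32 = -28)
Q(16, 172) + C(P, 4) = -28 + 4 = -24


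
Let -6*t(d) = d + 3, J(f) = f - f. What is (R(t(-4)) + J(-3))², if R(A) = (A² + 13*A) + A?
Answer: 7225/1296 ≈ 5.5748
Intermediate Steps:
J(f) = 0
t(d) = -½ - d/6 (t(d) = -(d + 3)/6 = -(3 + d)/6 = -½ - d/6)
R(A) = A² + 14*A
(R(t(-4)) + J(-3))² = ((-½ - ⅙*(-4))*(14 + (-½ - ⅙*(-4))) + 0)² = ((-½ + ⅔)*(14 + (-½ + ⅔)) + 0)² = ((14 + ⅙)/6 + 0)² = ((⅙)*(85/6) + 0)² = (85/36 + 0)² = (85/36)² = 7225/1296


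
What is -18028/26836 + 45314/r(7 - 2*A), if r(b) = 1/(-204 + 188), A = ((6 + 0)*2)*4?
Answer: -4864190523/6709 ≈ -7.2503e+5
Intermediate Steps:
A = 48 (A = (6*2)*4 = 12*4 = 48)
r(b) = -1/16 (r(b) = 1/(-16) = -1/16)
-18028/26836 + 45314/r(7 - 2*A) = -18028/26836 + 45314/(-1/16) = -18028*1/26836 + 45314*(-16) = -4507/6709 - 725024 = -4864190523/6709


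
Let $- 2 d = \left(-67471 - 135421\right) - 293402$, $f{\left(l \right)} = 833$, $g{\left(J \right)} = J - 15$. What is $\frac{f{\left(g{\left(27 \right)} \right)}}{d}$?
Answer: $\frac{833}{248147} \approx 0.0033569$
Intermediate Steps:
$g{\left(J \right)} = -15 + J$ ($g{\left(J \right)} = J - 15 = -15 + J$)
$d = 248147$ ($d = - \frac{\left(-67471 - 135421\right) - 293402}{2} = - \frac{-202892 - 293402}{2} = \left(- \frac{1}{2}\right) \left(-496294\right) = 248147$)
$\frac{f{\left(g{\left(27 \right)} \right)}}{d} = \frac{833}{248147}$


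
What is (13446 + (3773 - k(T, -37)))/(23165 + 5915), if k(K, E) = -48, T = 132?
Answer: 17267/29080 ≈ 0.59378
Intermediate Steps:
(13446 + (3773 - k(T, -37)))/(23165 + 5915) = (13446 + (3773 - 1*(-48)))/(23165 + 5915) = (13446 + (3773 + 48))/29080 = (13446 + 3821)*(1/29080) = 17267*(1/29080) = 17267/29080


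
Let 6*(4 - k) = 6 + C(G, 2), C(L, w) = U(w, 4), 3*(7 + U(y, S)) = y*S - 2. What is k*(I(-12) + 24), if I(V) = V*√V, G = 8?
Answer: 92 - 92*I*√3 ≈ 92.0 - 159.35*I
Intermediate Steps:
U(y, S) = -23/3 + S*y/3 (U(y, S) = -7 + (y*S - 2)/3 = -7 + (S*y - 2)/3 = -7 + (-2 + S*y)/3 = -7 + (-⅔ + S*y/3) = -23/3 + S*y/3)
C(L, w) = -23/3 + 4*w/3 (C(L, w) = -23/3 + (⅓)*4*w = -23/3 + 4*w/3)
I(V) = V^(3/2)
k = 23/6 (k = 4 - (6 + (-23/3 + (4/3)*2))/6 = 4 - (6 + (-23/3 + 8/3))/6 = 4 - (6 - 5)/6 = 4 - ⅙*1 = 4 - ⅙ = 23/6 ≈ 3.8333)
k*(I(-12) + 24) = 23*((-12)^(3/2) + 24)/6 = 23*(-24*I*√3 + 24)/6 = 23*(24 - 24*I*√3)/6 = 92 - 92*I*√3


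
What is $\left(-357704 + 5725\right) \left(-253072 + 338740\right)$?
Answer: $-30153336972$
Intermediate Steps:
$\left(-357704 + 5725\right) \left(-253072 + 338740\right) = \left(-351979\right) 85668 = -30153336972$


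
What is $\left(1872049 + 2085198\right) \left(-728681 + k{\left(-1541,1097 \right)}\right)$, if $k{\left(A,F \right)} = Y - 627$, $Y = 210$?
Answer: $-2885220873206$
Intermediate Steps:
$k{\left(A,F \right)} = -417$ ($k{\left(A,F \right)} = 210 - 627 = -417$)
$\left(1872049 + 2085198\right) \left(-728681 + k{\left(-1541,1097 \right)}\right) = \left(1872049 + 2085198\right) \left(-728681 - 417\right) = 3957247 \left(-729098\right) = -2885220873206$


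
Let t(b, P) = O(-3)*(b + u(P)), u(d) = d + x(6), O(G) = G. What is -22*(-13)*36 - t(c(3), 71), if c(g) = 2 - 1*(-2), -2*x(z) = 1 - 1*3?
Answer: 10524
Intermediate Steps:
x(z) = 1 (x(z) = -(1 - 1*3)/2 = -(1 - 3)/2 = -1/2*(-2) = 1)
u(d) = 1 + d (u(d) = d + 1 = 1 + d)
c(g) = 4 (c(g) = 2 + 2 = 4)
t(b, P) = -3 - 3*P - 3*b (t(b, P) = -3*(b + (1 + P)) = -3*(1 + P + b) = -3 - 3*P - 3*b)
-22*(-13)*36 - t(c(3), 71) = -22*(-13)*36 - (-3 - 3*71 - 3*4) = 286*36 - (-3 - 213 - 12) = 10296 - 1*(-228) = 10296 + 228 = 10524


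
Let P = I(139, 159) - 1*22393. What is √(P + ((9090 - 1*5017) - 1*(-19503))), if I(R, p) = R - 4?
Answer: √1318 ≈ 36.304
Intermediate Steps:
I(R, p) = -4 + R
P = -22258 (P = (-4 + 139) - 1*22393 = 135 - 22393 = -22258)
√(P + ((9090 - 1*5017) - 1*(-19503))) = √(-22258 + ((9090 - 1*5017) - 1*(-19503))) = √(-22258 + ((9090 - 5017) + 19503)) = √(-22258 + (4073 + 19503)) = √(-22258 + 23576) = √1318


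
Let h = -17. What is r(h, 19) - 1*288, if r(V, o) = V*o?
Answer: -611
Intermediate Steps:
r(h, 19) - 1*288 = -17*19 - 1*288 = -323 - 288 = -611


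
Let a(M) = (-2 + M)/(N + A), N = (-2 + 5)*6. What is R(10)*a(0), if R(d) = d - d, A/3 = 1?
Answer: 0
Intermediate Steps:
N = 18 (N = 3*6 = 18)
A = 3 (A = 3*1 = 3)
R(d) = 0
a(M) = -2/21 + M/21 (a(M) = (-2 + M)/(18 + 3) = (-2 + M)/21 = (-2 + M)*(1/21) = -2/21 + M/21)
R(10)*a(0) = 0*(-2/21 + (1/21)*0) = 0*(-2/21 + 0) = 0*(-2/21) = 0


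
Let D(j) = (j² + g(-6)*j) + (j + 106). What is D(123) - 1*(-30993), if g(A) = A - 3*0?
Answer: 45613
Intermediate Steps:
g(A) = A (g(A) = A + 0 = A)
D(j) = 106 + j² - 5*j (D(j) = (j² - 6*j) + (j + 106) = (j² - 6*j) + (106 + j) = 106 + j² - 5*j)
D(123) - 1*(-30993) = (106 + 123² - 5*123) - 1*(-30993) = (106 + 15129 - 615) + 30993 = 14620 + 30993 = 45613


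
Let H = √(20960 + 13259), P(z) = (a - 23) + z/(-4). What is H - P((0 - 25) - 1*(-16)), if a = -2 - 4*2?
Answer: 123/4 + √34219 ≈ 215.73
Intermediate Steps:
a = -10 (a = -2 - 8 = -10)
P(z) = -33 - z/4 (P(z) = (-10 - 23) + z/(-4) = -33 + z*(-¼) = -33 - z/4)
H = √34219 ≈ 184.98
H - P((0 - 25) - 1*(-16)) = √34219 - (-33 - ((0 - 25) - 1*(-16))/4) = √34219 - (-33 - (-25 + 16)/4) = √34219 - (-33 - ¼*(-9)) = √34219 - (-33 + 9/4) = √34219 - 1*(-123/4) = √34219 + 123/4 = 123/4 + √34219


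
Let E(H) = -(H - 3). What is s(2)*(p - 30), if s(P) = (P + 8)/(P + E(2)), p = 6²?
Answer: 20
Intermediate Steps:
E(H) = 3 - H (E(H) = -(-3 + H) = 3 - H)
p = 36
s(P) = (8 + P)/(1 + P) (s(P) = (P + 8)/(P + (3 - 1*2)) = (8 + P)/(P + (3 - 2)) = (8 + P)/(P + 1) = (8 + P)/(1 + P))
s(2)*(p - 30) = ((8 + 2)/(1 + 2))*(36 - 30) = (10/3)*6 = 20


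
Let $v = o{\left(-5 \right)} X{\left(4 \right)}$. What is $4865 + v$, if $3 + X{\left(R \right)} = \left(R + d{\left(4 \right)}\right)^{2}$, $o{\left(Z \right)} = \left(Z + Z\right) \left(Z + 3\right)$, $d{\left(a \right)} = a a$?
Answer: $12805$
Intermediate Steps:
$d{\left(a \right)} = a^{2}$
$o{\left(Z \right)} = 2 Z \left(3 + Z\right)$
$X{\left(R \right)} = -3 + \left(16 + R\right)^{2}$ ($X{\left(R \right)} = -3 + \left(R + 4^{2}\right)^{2} = -3 + \left(R + 16\right)^{2} = -3 + \left(16 + R\right)^{2}$)
$v = 7940$ ($v = 2 \left(-5\right) \left(3 - 5\right) \left(-3 + \left(16 + 4\right)^{2}\right) = 2 \left(-5\right) \left(-2\right) \left(-3 + 20^{2}\right) = 20 \left(-3 + 400\right) = 20 \cdot 397 = 7940$)
$4865 + v = 4865 + 7940 = 12805$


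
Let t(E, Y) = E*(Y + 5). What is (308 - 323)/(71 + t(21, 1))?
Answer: -15/197 ≈ -0.076142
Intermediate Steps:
t(E, Y) = E*(5 + Y)
(308 - 323)/(71 + t(21, 1)) = (308 - 323)/(71 + 21*(5 + 1)) = -15/(71 + 21*6) = -15/(71 + 126) = -15/197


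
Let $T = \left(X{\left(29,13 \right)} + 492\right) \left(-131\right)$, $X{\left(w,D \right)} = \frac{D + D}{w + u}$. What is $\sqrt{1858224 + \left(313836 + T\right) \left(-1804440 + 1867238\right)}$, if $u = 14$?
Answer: $\frac{2 \sqrt{7237772042365}}{43} \approx 1.2513 \cdot 10^{5}$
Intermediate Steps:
$X{\left(w,D \right)} = \frac{2 D}{14 + w}$ ($X{\left(w,D \right)} = \frac{D + D}{w + 14} = \frac{2 D}{14 + w}$)
$T = - \frac{2774842}{43}$ ($T = \left(2 \cdot 13 \frac{1}{14 + 29} + 492\right) \left(-131\right) = \left(2 \cdot 13 \cdot \frac{1}{43} + 492\right) \left(-131\right) = \left(\frac{26}{43} + 492\right) \left(-131\right) = \frac{21182}{43} \left(-131\right) = - \frac{2774842}{43} \approx -64531.0$)
$\sqrt{1858224 + \left(313836 + T\right) \left(-1804440 + 1867238\right)} = \sqrt{1858224 + \left(313836 - \frac{2774842}{43}\right) \left(-1804440 + 1867238\right)} = \sqrt{1858224 + \frac{10720106}{43} \cdot 62798} = \sqrt{1858224 + \frac{673201216588}{43}} = \sqrt{\frac{673281120220}{43}} = \frac{2 \sqrt{7237772042365}}{43}$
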